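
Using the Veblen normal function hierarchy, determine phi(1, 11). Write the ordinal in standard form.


phi(1, 11):
phi(1, beta) = epsilon_beta (the beta-th epsilon number).
phi(1, 11) = epsilon_11

epsilon_11


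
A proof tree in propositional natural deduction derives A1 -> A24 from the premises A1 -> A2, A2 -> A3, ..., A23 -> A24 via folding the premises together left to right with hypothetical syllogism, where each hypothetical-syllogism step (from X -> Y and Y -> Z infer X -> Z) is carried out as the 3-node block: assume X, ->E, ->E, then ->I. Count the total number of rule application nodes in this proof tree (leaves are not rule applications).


There are 23 premises in the chain. The first HS step combines premises 1 and 2; each further premise needs one more HS step.
So 23 premises require 23 - 1 = 22 hypothetical-syllogism steps.
Each HS step uses 3 inference nodes (->E, ->E, ->I).
22 * 3 = 66 total inference nodes.

66


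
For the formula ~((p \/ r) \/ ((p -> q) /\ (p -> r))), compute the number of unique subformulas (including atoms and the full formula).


Formula: ~((p \/ r) \/ ((p -> q) /\ (p -> r)))
Subformulas found:
  1. q
  2. r
  3. p
  4. (p -> q)
  5. (p -> r)
  6. (p \/ r)
  7. ((p -> q) /\ (p -> r))
  8. ((p \/ r) \/ ((p -> q) /\ (p -> r)))
  9. ~((p \/ r) \/ ((p -> q) /\ (p -> r)))
Total distinct subformulas = 9

9


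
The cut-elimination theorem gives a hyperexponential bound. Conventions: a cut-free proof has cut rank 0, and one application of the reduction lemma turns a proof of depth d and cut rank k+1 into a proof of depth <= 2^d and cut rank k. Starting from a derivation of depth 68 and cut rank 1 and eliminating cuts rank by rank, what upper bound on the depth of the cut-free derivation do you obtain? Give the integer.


Each rank reduction sends depth d to at most 2^d; cut rank r needs r reductions.
2_0(68) = 68
2_1(68) = 2^68 = 295147905179352825856
Cut-free depth bound = 295147905179352825856

295147905179352825856


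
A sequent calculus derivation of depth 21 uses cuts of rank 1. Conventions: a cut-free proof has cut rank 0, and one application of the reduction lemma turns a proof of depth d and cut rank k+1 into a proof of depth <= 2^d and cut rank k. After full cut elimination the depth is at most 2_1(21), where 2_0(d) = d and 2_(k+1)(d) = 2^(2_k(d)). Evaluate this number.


Each rank reduction sends depth d to at most 2^d; cut rank r needs r reductions.
2_0(21) = 21
2_1(21) = 2^21 = 2097152
Cut-free depth bound = 2097152

2097152


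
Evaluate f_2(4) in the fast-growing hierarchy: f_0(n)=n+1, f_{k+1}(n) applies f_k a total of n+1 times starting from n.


f_2(4) = f_1^5(4)
f_1(m) = 2m + 1.
Iterating: f_1^k(n) = 2^k*(n+1) - 1.
f_2(4) = 2^5*(4+1) - 1 = 32*5 - 1 = 159

159


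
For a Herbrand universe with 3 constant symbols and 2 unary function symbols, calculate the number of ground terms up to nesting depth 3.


Herbrand terms by depth:
Depth 0: 3 constants
Depth 1: 6 new terms (running total: 9)
Depth 2: 12 new terms (running total: 21)
Depth 3: 24 new terms (running total: 45)
Total distinct ground terms = 45

45


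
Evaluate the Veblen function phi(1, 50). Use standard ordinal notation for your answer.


phi(1, 50):
phi(1, beta) = epsilon_beta (the beta-th epsilon number).
phi(1, 50) = epsilon_50

epsilon_50


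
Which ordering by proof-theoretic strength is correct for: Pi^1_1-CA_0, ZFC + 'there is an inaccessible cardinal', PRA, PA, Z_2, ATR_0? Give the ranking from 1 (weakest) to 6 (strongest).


Ordering by consistency strength:
1. PRA
2. PA
3. ATR_0
4. Pi^1_1-CA_0
5. Z_2
6. ZFC + 'there is an inaccessible cardinal'


Pi^1_1-CA_0=4, ZFC + 'there is an inaccessible cardinal'=6, PRA=1, PA=2, Z_2=5, ATR_0=3


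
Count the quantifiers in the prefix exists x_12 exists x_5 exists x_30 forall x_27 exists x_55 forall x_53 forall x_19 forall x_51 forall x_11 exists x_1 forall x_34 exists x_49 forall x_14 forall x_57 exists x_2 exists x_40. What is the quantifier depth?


Quantifier prefix has 16 quantifier symbols.
Quantifier depth = 16

16


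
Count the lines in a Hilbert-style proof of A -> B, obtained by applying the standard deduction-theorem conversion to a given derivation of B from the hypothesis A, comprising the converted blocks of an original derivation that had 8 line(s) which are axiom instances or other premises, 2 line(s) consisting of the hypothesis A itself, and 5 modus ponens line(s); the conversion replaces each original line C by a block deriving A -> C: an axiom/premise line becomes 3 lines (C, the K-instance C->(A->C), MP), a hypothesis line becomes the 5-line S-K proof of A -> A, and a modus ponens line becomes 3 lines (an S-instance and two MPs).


Deduction-theorem conversion, block by block:
- 8 axiom/premise lines -> 3 lines each = 24
- 2 hypothesis lines -> 5 lines each (identity proof A->A) = 10
- 5 MP lines -> 3 lines each (S-instance, MP, MP) = 15
Total = 24 + 10 + 15 = 49 lines.

49


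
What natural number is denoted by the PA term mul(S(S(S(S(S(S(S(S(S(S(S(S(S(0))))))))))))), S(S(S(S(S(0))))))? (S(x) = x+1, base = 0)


mul(S^13(0), S^5(0)):
S^13(0) = 13
S^5(0) = 5
13 * 5 = 65

65


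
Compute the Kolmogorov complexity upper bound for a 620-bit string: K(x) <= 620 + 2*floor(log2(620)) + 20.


floor(log2(620)) = 9
2 * 9 = 18
K(x) <= 620 + 18 + 20 = 658

658


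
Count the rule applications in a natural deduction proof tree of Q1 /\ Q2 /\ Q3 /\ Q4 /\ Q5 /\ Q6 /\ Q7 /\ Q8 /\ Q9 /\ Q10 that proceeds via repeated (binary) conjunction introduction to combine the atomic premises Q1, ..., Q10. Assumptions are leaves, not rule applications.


The target conjunction has 10 conjuncts, i.e. 9 binary /\ connectives.
Each conjunction-intro joins two pieces, so 10 atoms require 10-1 = 9 applications.
Total inference nodes = 9

9


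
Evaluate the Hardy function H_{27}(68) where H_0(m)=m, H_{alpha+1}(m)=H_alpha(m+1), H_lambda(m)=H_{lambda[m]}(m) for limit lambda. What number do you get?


H_27(68):
For finite ordinals k, H_k(n) = n + k (each successor step adds 1).
H_27(68) = 68 + 27 = 95

95


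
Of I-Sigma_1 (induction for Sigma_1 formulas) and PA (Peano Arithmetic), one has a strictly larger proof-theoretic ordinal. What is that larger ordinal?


Proof-theoretic ordinal of I-Sigma_1 (induction for Sigma_1 formulas): omega^omega
Proof-theoretic ordinal of PA (Peano Arithmetic): epsilon_0
Comparing: omega^omega < epsilon_0.
The larger ordinal is epsilon_0 (from PA (Peano Arithmetic)).

epsilon_0


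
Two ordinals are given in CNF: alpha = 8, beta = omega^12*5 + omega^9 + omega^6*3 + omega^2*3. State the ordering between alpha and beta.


Compare term by term from highest exponent:
alpha = 8
beta = omega^12*5 + omega^9 + omega^6*3 + omega^2*3
Term 1: alpha has omega^0*8, beta has omega^12*5
Term 2: alpha has omega^0*0, beta has omega^9*1
Term 3: alpha has omega^0*0, beta has omega^6*3
Term 4: alpha has omega^0*0, beta has omega^2*3
Result: alpha < beta

alpha < beta


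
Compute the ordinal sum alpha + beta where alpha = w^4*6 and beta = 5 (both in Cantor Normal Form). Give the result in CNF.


Ordinal addition w^4*6 + 5:
Leading exponent of alpha (4) > leading exponent of beta (0).
Since alpha's term has higher exponent than beta's leading term,
the sum is simply alpha followed by beta.
Result = w^4*6 + 5

w^4*6 + 5


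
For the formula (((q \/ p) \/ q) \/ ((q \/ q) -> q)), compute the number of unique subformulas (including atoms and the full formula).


Formula: (((q \/ p) \/ q) \/ ((q \/ q) -> q))
Subformulas found:
  1. q
  2. p
  3. (q \/ p)
  4. (q \/ q)
  5. ((q \/ p) \/ q)
  6. ((q \/ q) -> q)
  7. (((q \/ p) \/ q) \/ ((q \/ q) -> q))
Total distinct subformulas = 7

7


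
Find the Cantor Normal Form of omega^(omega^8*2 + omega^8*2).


omega^(omega^8*2 + omega^8*2):
Both terms of the exponent have the same exponent 8, so they merge: omega^8*2 + omega^8*2 = omega^8*(2+2) = omega^8*4.
omega raised to a CNF ordinal is a single CNF term: Result = omega^(omega^8*4)

omega^(omega^8*4)


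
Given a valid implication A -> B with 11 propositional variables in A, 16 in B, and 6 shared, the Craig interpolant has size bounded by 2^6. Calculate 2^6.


Shared atoms = 6
Craig interpolant size bound = 2^6
= 64

64


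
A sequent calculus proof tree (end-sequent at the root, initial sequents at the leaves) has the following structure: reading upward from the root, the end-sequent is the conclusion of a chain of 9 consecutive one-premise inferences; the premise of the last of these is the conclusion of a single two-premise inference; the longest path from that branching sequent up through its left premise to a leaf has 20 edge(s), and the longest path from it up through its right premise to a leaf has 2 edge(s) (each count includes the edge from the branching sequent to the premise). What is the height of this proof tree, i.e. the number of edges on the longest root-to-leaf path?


Longest path through the left premise: 20 edges (measured from the branching sequent)
Longest path through the right premise: 2 edges
Height of the subtree rooted at the branching sequent: max(20, 2) = 20
The branching sequent sits 9 edges above the root (the chain of one-premise inferences), so height = 20 + 9 = 29

29


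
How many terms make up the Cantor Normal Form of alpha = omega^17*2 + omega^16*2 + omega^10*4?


CNF: omega^17*2 + omega^16*2 + omega^10*4
Count the summands separated by '+':
  term 1: omega^17*2
  term 2: omega^16*2
  term 3: omega^10*4
Total terms = 3

3


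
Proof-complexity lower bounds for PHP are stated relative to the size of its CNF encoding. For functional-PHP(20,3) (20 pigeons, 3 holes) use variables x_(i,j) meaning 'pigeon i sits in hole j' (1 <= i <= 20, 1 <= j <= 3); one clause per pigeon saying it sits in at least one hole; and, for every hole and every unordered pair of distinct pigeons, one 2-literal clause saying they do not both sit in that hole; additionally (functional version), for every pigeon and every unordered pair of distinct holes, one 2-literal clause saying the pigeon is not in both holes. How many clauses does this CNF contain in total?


functional-PHP(20,3): 20 pigeons, 3 holes, 20*3 = 60 variables.
- pigeon clauses: one per pigeon -> 20 clauses
- hole clauses: 3 holes * C(20,2) = 3 * 190 -> 570 clauses
- functional clauses: 20 pigeons * C(3,2) = 20 * 3 -> 60 clauses
Total clauses = 20 + 570 + 60 = 650

650


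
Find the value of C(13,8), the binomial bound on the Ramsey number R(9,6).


R(9,6) <= C(9+6-2, 9-1) = C(13, 8)
C(13, 8) = 13! / (8! * 5!)
= 1287

1287


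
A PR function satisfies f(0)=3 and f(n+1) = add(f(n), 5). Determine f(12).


f(0) = 3
f(1) = add(f(0), 5) = add(3, 5) = 8
f(2) = add(f(1), 5) = add(8, 5) = 13
f(3) = add(f(2), 5) = add(13, 5) = 18
f(4) = add(f(3), 5) = add(18, 5) = 23
f(5) = add(f(4), 5) = add(23, 5) = 28
f(6) = add(f(5), 5) = add(28, 5) = 33
f(7) = add(f(6), 5) = add(33, 5) = 38
f(8) = add(f(7), 5) = add(38, 5) = 43
f(9) = add(f(8), 5) = add(43, 5) = 48
f(10) = add(f(9), 5) = add(48, 5) = 53
f(11) = add(f(10), 5) = add(53, 5) = 58
f(12) = add(f(11), 5) = add(58, 5) = 63


63


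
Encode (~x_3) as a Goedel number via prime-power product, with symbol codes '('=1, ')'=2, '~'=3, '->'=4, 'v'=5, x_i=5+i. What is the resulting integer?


Formula: (~x_3)
Symbol codes: [1, 3, 8, 2]
Primes: [2, 3, 5, 7]
p_1^1 = 2^1 = 2
p_2^3 = 3^3 = 27
p_3^8 = 5^8 = 390625
p_4^2 = 7^2 = 49
Product = 1033593750

1033593750


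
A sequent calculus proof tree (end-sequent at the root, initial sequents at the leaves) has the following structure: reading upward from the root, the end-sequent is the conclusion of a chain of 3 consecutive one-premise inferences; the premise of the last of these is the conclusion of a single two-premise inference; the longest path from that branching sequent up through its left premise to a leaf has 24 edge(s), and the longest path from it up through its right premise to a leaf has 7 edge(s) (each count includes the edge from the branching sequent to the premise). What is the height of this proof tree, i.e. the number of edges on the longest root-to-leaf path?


Longest path through the left premise: 24 edges (measured from the branching sequent)
Longest path through the right premise: 7 edges
Height of the subtree rooted at the branching sequent: max(24, 7) = 24
The branching sequent sits 3 edges above the root (the chain of one-premise inferences), so height = 24 + 3 = 27

27


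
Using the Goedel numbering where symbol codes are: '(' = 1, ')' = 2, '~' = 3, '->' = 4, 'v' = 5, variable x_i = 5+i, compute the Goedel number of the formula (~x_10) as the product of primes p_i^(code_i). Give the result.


Formula: (~x_10)
Symbol codes: [1, 3, 15, 2]
Primes: [2, 3, 5, 7]
p_1^1 = 2^1 = 2
p_2^3 = 3^3 = 27
p_3^15 = 5^15 = 30517578125
p_4^2 = 7^2 = 49
Product = 80749511718750

80749511718750


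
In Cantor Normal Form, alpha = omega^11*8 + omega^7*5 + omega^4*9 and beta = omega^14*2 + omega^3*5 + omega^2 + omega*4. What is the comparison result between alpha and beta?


Compare term by term from highest exponent:
alpha = omega^11*8 + omega^7*5 + omega^4*9
beta = omega^14*2 + omega^3*5 + omega^2 + omega*4
Term 1: alpha has omega^11*8, beta has omega^14*2
Term 2: alpha has omega^7*5, beta has omega^3*5
Term 3: alpha has omega^4*9, beta has omega^2*1
Term 4: alpha has omega^0*0, beta has omega^1*4
Result: alpha < beta

alpha < beta


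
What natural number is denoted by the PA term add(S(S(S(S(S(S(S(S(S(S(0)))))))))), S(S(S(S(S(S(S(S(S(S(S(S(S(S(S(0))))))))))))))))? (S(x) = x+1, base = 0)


add(S^10(0), S^15(0)):
S^10(0) = 10
S^15(0) = 15
10 + 15 = 25

25


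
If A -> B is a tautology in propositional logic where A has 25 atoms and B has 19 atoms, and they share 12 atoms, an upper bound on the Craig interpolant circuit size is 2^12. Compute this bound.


Shared atoms = 12
Craig interpolant size bound = 2^12
= 4096

4096


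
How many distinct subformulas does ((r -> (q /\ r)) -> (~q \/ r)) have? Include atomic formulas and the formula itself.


Formula: ((r -> (q /\ r)) -> (~q \/ r))
Subformulas found:
  1. q
  2. r
  3. ~q
  4. (q /\ r)
  5. (~q \/ r)
  6. (r -> (q /\ r))
  7. ((r -> (q /\ r)) -> (~q \/ r))
Total distinct subformulas = 7

7


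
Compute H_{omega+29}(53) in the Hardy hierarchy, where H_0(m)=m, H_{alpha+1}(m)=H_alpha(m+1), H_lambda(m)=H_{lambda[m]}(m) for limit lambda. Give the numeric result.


H_{omega+29}(53):
Unwind the 29 successor steps: H_{omega+29}(53) = H_omega(53+29) = H_omega(82).
H_omega(m) = H_m(m) = m + m = 2m.
Result = 2 * 82 = 164

164


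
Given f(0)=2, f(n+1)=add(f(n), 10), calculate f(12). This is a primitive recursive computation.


f(0) = 2
f(1) = add(f(0), 10) = add(2, 10) = 12
f(2) = add(f(1), 10) = add(12, 10) = 22
f(3) = add(f(2), 10) = add(22, 10) = 32
f(4) = add(f(3), 10) = add(32, 10) = 42
f(5) = add(f(4), 10) = add(42, 10) = 52
f(6) = add(f(5), 10) = add(52, 10) = 62
f(7) = add(f(6), 10) = add(62, 10) = 72
f(8) = add(f(7), 10) = add(72, 10) = 82
f(9) = add(f(8), 10) = add(82, 10) = 92
f(10) = add(f(9), 10) = add(92, 10) = 102
f(11) = add(f(10), 10) = add(102, 10) = 112
f(12) = add(f(11), 10) = add(112, 10) = 122


122


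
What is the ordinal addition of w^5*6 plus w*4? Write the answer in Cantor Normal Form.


Ordinal addition w^5*6 + w*4:
Leading exponent of alpha (5) > leading exponent of beta (1).
Since alpha's term has higher exponent than beta's leading term,
the sum is simply alpha followed by beta.
Result = w^5*6 + w*4

w^5*6 + w*4


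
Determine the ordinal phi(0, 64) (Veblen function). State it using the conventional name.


phi(0, 64):
phi(0, beta) = omega^beta by definition.
phi(0, 64) = omega^64

omega^64


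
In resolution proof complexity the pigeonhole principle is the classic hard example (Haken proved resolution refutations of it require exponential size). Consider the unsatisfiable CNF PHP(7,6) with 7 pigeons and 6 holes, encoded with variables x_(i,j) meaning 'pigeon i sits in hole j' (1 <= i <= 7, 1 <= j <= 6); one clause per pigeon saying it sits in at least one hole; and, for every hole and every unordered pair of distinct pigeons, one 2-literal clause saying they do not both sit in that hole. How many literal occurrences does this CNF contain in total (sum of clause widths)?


PHP(7,6): 7 pigeons, 6 holes, 7*6 = 42 variables.
- pigeon clauses: one per pigeon -> 7 clauses of width 6 -> 42 literals
- hole clauses: 6 holes * C(7,2) = 6 * 21 -> 126 clauses of width 2 -> 252 literals
Total literal occurrences = 42 + 252 = 294

294


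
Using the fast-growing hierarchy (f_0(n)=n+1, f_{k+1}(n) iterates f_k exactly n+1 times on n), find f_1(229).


f_1(229) = f_0^230(229)
f_0 adds 1 each time, applied 230 times.
f_1(229) = 229 + 230 = 459

459


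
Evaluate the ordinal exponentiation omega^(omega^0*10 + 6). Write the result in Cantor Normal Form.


omega^(omega^0*10 + 6):
omega^0 = 1, so the exponent is 10 + 6 = 16 (finite ordinal addition).
Result = omega^16, already a single CNF term.

omega^16


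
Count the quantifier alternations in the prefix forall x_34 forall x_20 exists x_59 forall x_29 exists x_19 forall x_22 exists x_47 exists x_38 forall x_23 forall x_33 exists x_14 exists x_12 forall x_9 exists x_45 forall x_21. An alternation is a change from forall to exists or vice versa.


Walk the prefix and count type changes:
  position 1: forall -> forall
  position 2: forall -> exists <-- alternation
  position 3: exists -> forall <-- alternation
  position 4: forall -> exists <-- alternation
  position 5: exists -> forall <-- alternation
  position 6: forall -> exists <-- alternation
  position 7: exists -> exists
  position 8: exists -> forall <-- alternation
  position 9: forall -> forall
  position 10: forall -> exists <-- alternation
  position 11: exists -> exists
  position 12: exists -> forall <-- alternation
  position 13: forall -> exists <-- alternation
  position 14: exists -> forall <-- alternation
Total alternations = 10

10


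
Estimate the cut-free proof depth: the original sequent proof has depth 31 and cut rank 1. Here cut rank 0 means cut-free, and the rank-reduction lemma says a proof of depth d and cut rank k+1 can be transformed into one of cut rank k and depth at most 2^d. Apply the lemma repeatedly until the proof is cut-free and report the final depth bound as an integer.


Each rank reduction sends depth d to at most 2^d; cut rank r needs r reductions.
2_0(31) = 31
2_1(31) = 2^31 = 2147483648
Cut-free depth bound = 2147483648

2147483648


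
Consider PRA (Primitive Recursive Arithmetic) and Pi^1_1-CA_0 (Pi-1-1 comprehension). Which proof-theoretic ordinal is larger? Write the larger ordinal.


Proof-theoretic ordinal of PRA (Primitive Recursive Arithmetic): omega^omega
Proof-theoretic ordinal of Pi^1_1-CA_0 (Pi-1-1 comprehension): psi_0(Omega_omega)
Comparing: omega^omega < psi_0(Omega_omega).
The larger ordinal is psi_0(Omega_omega) (from Pi^1_1-CA_0 (Pi-1-1 comprehension)).

psi_0(Omega_omega)


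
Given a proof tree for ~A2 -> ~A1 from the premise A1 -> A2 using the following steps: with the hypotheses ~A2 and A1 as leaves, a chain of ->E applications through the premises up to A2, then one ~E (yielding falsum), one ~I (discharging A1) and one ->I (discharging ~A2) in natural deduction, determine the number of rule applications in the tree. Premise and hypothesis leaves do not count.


From hypothesis A1, 1 ->E steps along the 1 premises yield A2.
~E with hypothesis ~A2 gives falsum (1 node); ~I discharging A1 gives ~A1 (1 node); ->I discharging ~A2 gives the goal (1 node).
Total = 1 + 3 = 4 inference nodes.

4


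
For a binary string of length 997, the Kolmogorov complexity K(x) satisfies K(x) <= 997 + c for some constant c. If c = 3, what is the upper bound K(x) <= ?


K(x) <= |x| + c = 997 + 3 = 1000

1000


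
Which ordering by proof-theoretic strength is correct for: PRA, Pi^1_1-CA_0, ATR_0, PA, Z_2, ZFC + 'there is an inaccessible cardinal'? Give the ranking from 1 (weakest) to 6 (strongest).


Ordering by consistency strength:
1. PRA
2. PA
3. ATR_0
4. Pi^1_1-CA_0
5. Z_2
6. ZFC + 'there is an inaccessible cardinal'


PRA=1, Pi^1_1-CA_0=4, ATR_0=3, PA=2, Z_2=5, ZFC + 'there is an inaccessible cardinal'=6


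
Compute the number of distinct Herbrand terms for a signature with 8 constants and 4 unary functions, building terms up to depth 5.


Herbrand terms by depth:
Depth 0: 8 constants
Depth 1: 32 new terms (running total: 40)
Depth 2: 128 new terms (running total: 168)
Depth 3: 512 new terms (running total: 680)
Depth 4: 2048 new terms (running total: 2728)
Depth 5: 8192 new terms (running total: 10920)
Total distinct ground terms = 10920

10920


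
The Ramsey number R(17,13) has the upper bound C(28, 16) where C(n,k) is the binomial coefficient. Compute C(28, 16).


R(17,13) <= C(17+13-2, 17-1) = C(28, 16)
C(28, 16) = 28! / (16! * 12!)
= 30421755

30421755


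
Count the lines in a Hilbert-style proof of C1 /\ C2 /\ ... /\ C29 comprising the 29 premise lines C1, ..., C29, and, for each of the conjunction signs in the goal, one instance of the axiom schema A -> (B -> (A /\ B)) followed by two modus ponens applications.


Conjoining 29 premises:
- 29 premise lines
- the goal has 28 conjunction signs; each costs 1 axiom instance + 2 MP = 3 lines: 3 * 28 = 84
Total = 29 + 84 = 113 lines.

113


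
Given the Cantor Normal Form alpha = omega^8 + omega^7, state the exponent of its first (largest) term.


CNF: omega^8 + omega^7
The leading term is omega^8, which has exponent 8.

8


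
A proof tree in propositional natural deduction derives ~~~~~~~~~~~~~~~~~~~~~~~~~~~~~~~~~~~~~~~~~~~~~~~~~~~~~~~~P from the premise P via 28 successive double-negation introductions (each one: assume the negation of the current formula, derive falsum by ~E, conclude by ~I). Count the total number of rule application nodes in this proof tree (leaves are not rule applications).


Each double-negation introduction (from C infer ~~C) uses 2 inference nodes: one ~E (C and ~C give falsum) and one ~I (discharge ~C).
28 double negations = 28 * 2 = 56 inference nodes.

56


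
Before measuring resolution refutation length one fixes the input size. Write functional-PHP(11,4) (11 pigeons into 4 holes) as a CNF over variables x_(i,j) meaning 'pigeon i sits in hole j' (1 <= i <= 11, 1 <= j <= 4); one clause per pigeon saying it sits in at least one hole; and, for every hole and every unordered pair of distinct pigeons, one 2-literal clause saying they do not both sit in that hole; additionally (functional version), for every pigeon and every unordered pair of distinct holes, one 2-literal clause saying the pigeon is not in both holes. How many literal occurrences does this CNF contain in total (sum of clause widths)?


functional-PHP(11,4): 11 pigeons, 4 holes, 11*4 = 44 variables.
- pigeon clauses: one per pigeon -> 11 clauses of width 4 -> 44 literals
- hole clauses: 4 holes * C(11,2) = 4 * 55 -> 220 clauses of width 2 -> 440 literals
- functional clauses: 11 pigeons * C(4,2) = 11 * 6 -> 66 clauses of width 2 -> 132 literals
Total literal occurrences = 44 + 440 + 132 = 616

616


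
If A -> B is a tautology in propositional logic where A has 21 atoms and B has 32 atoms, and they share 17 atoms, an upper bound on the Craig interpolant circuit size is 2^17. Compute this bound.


Shared atoms = 17
Craig interpolant size bound = 2^17
= 131072

131072


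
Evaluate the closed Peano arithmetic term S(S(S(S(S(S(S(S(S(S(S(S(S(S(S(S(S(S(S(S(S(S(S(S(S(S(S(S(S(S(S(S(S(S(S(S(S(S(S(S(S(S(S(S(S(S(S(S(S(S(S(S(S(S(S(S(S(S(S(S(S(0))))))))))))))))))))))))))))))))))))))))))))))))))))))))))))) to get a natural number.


Counting successors applied to 0:
61 applications of S to 0 = 61

61


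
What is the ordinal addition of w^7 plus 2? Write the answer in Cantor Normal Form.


Ordinal addition w^7 + 2:
Leading exponent of alpha (7) > leading exponent of beta (0).
Since alpha's term has higher exponent than beta's leading term,
the sum is simply alpha followed by beta.
Result = w^7 + 2

w^7 + 2


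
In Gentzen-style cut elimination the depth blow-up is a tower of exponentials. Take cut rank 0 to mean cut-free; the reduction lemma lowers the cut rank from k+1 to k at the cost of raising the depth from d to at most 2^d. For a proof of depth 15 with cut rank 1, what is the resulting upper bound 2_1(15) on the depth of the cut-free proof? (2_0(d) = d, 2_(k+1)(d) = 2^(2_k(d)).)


Each rank reduction sends depth d to at most 2^d; cut rank r needs r reductions.
2_0(15) = 15
2_1(15) = 2^15 = 32768
Cut-free depth bound = 32768

32768


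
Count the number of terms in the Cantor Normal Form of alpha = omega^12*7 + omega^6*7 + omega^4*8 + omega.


CNF: omega^12*7 + omega^6*7 + omega^4*8 + omega
Count the summands separated by '+':
  term 1: omega^12*7
  term 2: omega^6*7
  term 3: omega^4*8
  term 4: omega
Total terms = 4

4


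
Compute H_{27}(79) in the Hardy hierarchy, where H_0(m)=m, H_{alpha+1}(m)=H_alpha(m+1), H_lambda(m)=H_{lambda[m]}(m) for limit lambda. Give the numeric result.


H_27(79):
For finite ordinals k, H_k(n) = n + k (each successor step adds 1).
H_27(79) = 79 + 27 = 106

106


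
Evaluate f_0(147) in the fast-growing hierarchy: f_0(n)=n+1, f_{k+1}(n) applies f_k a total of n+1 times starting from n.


f_0(147) = 147 + 1 = 148

148


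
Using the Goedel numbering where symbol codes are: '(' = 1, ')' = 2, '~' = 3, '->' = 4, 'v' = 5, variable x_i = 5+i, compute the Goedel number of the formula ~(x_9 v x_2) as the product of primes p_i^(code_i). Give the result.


Formula: ~(x_9 v x_2)
Symbol codes: [3, 1, 14, 5, 7, 2]
Primes: [2, 3, 5, 7, 11, 13]
p_1^3 = 2^3 = 8
p_2^1 = 3^1 = 3
p_3^14 = 5^14 = 6103515625
p_4^5 = 7^5 = 16807
p_5^7 = 11^7 = 19487171
p_6^2 = 13^2 = 169
Product = 8108060921849560546875000

8108060921849560546875000


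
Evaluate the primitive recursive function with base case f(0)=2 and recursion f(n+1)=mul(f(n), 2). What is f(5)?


f(0) = 2
f(1) = mul(f(0), 2) = mul(2, 2) = 4
f(2) = mul(f(1), 2) = mul(4, 2) = 8
f(3) = mul(f(2), 2) = mul(8, 2) = 16
f(4) = mul(f(3), 2) = mul(16, 2) = 32
f(5) = mul(f(4), 2) = mul(32, 2) = 64


64


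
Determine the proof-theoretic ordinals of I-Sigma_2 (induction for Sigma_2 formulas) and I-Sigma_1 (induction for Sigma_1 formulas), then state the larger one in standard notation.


Proof-theoretic ordinal of I-Sigma_2 (induction for Sigma_2 formulas): omega^(omega^omega)
Proof-theoretic ordinal of I-Sigma_1 (induction for Sigma_1 formulas): omega^omega
Comparing: omega^omega < omega^(omega^omega).
The larger ordinal is omega^(omega^omega) (from I-Sigma_2 (induction for Sigma_2 formulas)).

omega^(omega^omega)


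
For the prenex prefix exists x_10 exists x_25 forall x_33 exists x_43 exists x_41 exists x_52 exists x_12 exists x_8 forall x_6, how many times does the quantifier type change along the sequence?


Walk the prefix and count type changes:
  position 1: exists -> exists
  position 2: exists -> forall <-- alternation
  position 3: forall -> exists <-- alternation
  position 4: exists -> exists
  position 5: exists -> exists
  position 6: exists -> exists
  position 7: exists -> exists
  position 8: exists -> forall <-- alternation
Total alternations = 3

3


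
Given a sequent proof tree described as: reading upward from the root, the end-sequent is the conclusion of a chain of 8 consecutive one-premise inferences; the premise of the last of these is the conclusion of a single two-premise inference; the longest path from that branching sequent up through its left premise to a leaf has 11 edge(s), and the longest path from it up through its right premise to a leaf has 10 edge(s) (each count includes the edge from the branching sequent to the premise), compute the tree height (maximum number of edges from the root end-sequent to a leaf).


Longest path through the left premise: 11 edges (measured from the branching sequent)
Longest path through the right premise: 10 edges
Height of the subtree rooted at the branching sequent: max(11, 10) = 11
The branching sequent sits 8 edges above the root (the chain of one-premise inferences), so height = 11 + 8 = 19

19


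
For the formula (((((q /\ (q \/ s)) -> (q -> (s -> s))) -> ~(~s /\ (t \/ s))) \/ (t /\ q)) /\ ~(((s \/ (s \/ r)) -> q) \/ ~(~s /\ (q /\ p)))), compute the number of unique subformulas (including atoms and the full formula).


Formula: (((((q /\ (q \/ s)) -> (q -> (s -> s))) -> ~(~s /\ (t \/ s))) \/ (t /\ q)) /\ ~(((s \/ (s \/ r)) -> q) \/ ~(~s /\ (q /\ p))))
Subformulas found:
  1. r
  2. q
  3. s
  4. t
  5. p
  6. ~s
  7. (s \/ r)
  8. (q /\ p)
  9. (t \/ s)
  10. (q \/ s)
  11. (t /\ q)
  12. (s -> s)
  13. (s \/ (s \/ r))
  14. (q /\ (q \/ s))
  15. (q -> (s -> s))
  16. (~s /\ (t \/ s))
  17. (~s /\ (q /\ p))
  18. ~(~s /\ (q /\ p))
  19. ~(~s /\ (t \/ s))
  20. ((s \/ (s \/ r)) -> q)
  21. ((q /\ (q \/ s)) -> (q -> (s -> s)))
  22. (((s \/ (s \/ r)) -> q) \/ ~(~s /\ (q /\ p)))
  23. ~(((s \/ (s \/ r)) -> q) \/ ~(~s /\ (q /\ p)))
  24. (((q /\ (q \/ s)) -> (q -> (s -> s))) -> ~(~s /\ (t \/ s)))
  25. ((((q /\ (q \/ s)) -> (q -> (s -> s))) -> ~(~s /\ (t \/ s))) \/ (t /\ q))
  26. (((((q /\ (q \/ s)) -> (q -> (s -> s))) -> ~(~s /\ (t \/ s))) \/ (t /\ q)) /\ ~(((s \/ (s \/ r)) -> q) \/ ~(~s /\ (q /\ p))))
Total distinct subformulas = 26

26


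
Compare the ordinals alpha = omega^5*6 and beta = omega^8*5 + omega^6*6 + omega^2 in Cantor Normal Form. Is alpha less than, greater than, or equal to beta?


Compare term by term from highest exponent:
alpha = omega^5*6
beta = omega^8*5 + omega^6*6 + omega^2
Term 1: alpha has omega^5*6, beta has omega^8*5
Term 2: alpha has omega^0*0, beta has omega^6*6
Term 3: alpha has omega^0*0, beta has omega^2*1
Result: alpha < beta

alpha < beta


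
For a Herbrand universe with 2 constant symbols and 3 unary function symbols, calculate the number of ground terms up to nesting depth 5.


Herbrand terms by depth:
Depth 0: 2 constants
Depth 1: 6 new terms (running total: 8)
Depth 2: 18 new terms (running total: 26)
Depth 3: 54 new terms (running total: 80)
Depth 4: 162 new terms (running total: 242)
Depth 5: 486 new terms (running total: 728)
Total distinct ground terms = 728

728


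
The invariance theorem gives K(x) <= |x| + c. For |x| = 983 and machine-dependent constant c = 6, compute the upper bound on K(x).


K(x) <= |x| + c = 983 + 6 = 989

989


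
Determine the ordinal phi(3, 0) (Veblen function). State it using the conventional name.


phi(3, 0):
phi(3, beta) = eta_beta (the beta-th eta number, fixed point of zeta).
phi(3, 0) = eta_0

eta_0


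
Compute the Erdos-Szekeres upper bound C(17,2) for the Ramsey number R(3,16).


R(3,16) <= C(3+16-2, 3-1) = C(17, 2)
C(17, 2) = 17! / (2! * 15!)
= 136

136


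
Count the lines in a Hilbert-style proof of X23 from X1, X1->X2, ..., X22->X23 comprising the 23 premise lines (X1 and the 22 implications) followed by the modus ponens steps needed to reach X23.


We have 23 premise lines: X1 and 22 implications.
Each implication is detached once by MP, giving 22 MP lines.
23 premise lines + 22 MP lines = 45 total lines.

45


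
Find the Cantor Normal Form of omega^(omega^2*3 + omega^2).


omega^(omega^2*3 + omega^2):
Both terms of the exponent have the same exponent 2, so they merge: omega^2*3 + omega^2 = omega^2*(3+1) = omega^2*4.
omega raised to a CNF ordinal is a single CNF term: Result = omega^(omega^2*4)

omega^(omega^2*4)


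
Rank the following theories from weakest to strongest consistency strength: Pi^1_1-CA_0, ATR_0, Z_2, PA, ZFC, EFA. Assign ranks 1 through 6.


Ordering by consistency strength:
1. EFA
2. PA
3. ATR_0
4. Pi^1_1-CA_0
5. Z_2
6. ZFC


Pi^1_1-CA_0=4, ATR_0=3, Z_2=5, PA=2, ZFC=6, EFA=1


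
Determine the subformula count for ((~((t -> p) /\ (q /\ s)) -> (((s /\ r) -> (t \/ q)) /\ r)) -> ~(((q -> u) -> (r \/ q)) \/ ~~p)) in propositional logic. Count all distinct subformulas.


Formula: ((~((t -> p) /\ (q /\ s)) -> (((s /\ r) -> (t \/ q)) /\ r)) -> ~(((q -> u) -> (r \/ q)) \/ ~~p))
Subformulas found:
  1. r
  2. q
  3. u
  4. s
  5. t
  6. p
  7. ~p
  8. ~~p
  9. (q -> u)
  10. (s /\ r)
  11. (r \/ q)
  12. (q /\ s)
  13. (t \/ q)
  14. (t -> p)
  15. ((t -> p) /\ (q /\ s))
  16. ((s /\ r) -> (t \/ q))
  17. ((q -> u) -> (r \/ q))
  18. ~((t -> p) /\ (q /\ s))
  19. (((s /\ r) -> (t \/ q)) /\ r)
  20. (((q -> u) -> (r \/ q)) \/ ~~p)
  21. ~(((q -> u) -> (r \/ q)) \/ ~~p)
  22. (~((t -> p) /\ (q /\ s)) -> (((s /\ r) -> (t \/ q)) /\ r))
  23. ((~((t -> p) /\ (q /\ s)) -> (((s /\ r) -> (t \/ q)) /\ r)) -> ~(((q -> u) -> (r \/ q)) \/ ~~p))
Total distinct subformulas = 23

23


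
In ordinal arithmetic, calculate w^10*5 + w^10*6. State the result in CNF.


Ordinal addition w^10*5 + w^10*6:
Both terms have the same exponent 10.
w^e*c + w^e*d = w^e*(c+d).
Result = w^10*(5+6) = w^10*11

w^10*11


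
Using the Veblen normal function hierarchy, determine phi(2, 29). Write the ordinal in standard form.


phi(2, 29):
phi(2, beta) = zeta_beta (the beta-th zeta number, fixed point of epsilon).
phi(2, 29) = zeta_29

zeta_29


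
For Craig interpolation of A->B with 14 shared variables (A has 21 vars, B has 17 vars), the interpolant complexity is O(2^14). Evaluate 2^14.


Shared atoms = 14
Craig interpolant size bound = 2^14
= 16384

16384


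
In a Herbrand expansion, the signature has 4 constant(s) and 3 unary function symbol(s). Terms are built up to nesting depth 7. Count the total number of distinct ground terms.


Herbrand terms by depth:
Depth 0: 4 constants
Depth 1: 12 new terms (running total: 16)
Depth 2: 36 new terms (running total: 52)
Depth 3: 108 new terms (running total: 160)
Depth 4: 324 new terms (running total: 484)
Depth 5: 972 new terms (running total: 1456)
Depth 6: 2916 new terms (running total: 4372)
Depth 7: 8748 new terms (running total: 13120)
Total distinct ground terms = 13120

13120


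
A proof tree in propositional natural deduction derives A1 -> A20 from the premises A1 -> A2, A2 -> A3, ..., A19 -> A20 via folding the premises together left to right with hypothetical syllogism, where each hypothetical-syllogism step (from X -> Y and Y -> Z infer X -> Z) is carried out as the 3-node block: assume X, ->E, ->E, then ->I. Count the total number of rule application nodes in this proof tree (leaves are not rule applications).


There are 19 premises in the chain. The first HS step combines premises 1 and 2; each further premise needs one more HS step.
So 19 premises require 19 - 1 = 18 hypothetical-syllogism steps.
Each HS step uses 3 inference nodes (->E, ->E, ->I).
18 * 3 = 54 total inference nodes.

54


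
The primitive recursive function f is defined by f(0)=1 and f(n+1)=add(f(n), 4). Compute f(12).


f(0) = 1
f(1) = add(f(0), 4) = add(1, 4) = 5
f(2) = add(f(1), 4) = add(5, 4) = 9
f(3) = add(f(2), 4) = add(9, 4) = 13
f(4) = add(f(3), 4) = add(13, 4) = 17
f(5) = add(f(4), 4) = add(17, 4) = 21
f(6) = add(f(5), 4) = add(21, 4) = 25
f(7) = add(f(6), 4) = add(25, 4) = 29
f(8) = add(f(7), 4) = add(29, 4) = 33
f(9) = add(f(8), 4) = add(33, 4) = 37
f(10) = add(f(9), 4) = add(37, 4) = 41
f(11) = add(f(10), 4) = add(41, 4) = 45
f(12) = add(f(11), 4) = add(45, 4) = 49


49


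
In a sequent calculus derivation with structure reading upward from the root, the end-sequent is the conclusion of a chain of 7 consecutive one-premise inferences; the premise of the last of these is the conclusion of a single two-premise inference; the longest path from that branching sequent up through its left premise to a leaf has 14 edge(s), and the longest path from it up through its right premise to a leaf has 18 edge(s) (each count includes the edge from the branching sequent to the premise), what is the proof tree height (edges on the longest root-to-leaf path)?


Longest path through the left premise: 14 edges (measured from the branching sequent)
Longest path through the right premise: 18 edges
Height of the subtree rooted at the branching sequent: max(14, 18) = 18
The branching sequent sits 7 edges above the root (the chain of one-premise inferences), so height = 18 + 7 = 25

25


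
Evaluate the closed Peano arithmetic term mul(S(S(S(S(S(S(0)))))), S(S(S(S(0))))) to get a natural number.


mul(S^6(0), S^4(0)):
S^6(0) = 6
S^4(0) = 4
6 * 4 = 24

24


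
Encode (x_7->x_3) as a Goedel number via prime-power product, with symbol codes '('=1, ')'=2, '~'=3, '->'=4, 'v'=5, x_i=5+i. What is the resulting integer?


Formula: (x_7->x_3)
Symbol codes: [1, 12, 4, 8, 2]
Primes: [2, 3, 5, 7, 11]
p_1^1 = 2^1 = 2
p_2^12 = 3^12 = 531441
p_3^4 = 5^4 = 625
p_4^8 = 7^8 = 5764801
p_5^2 = 11^2 = 121
Product = 463377305746451250

463377305746451250


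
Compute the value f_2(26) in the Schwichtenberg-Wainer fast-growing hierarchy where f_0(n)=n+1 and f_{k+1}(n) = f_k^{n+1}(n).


f_2(26) = f_1^27(26)
f_1(m) = 2m + 1.
Iterating: f_1^k(n) = 2^k*(n+1) - 1.
f_2(26) = 2^27*(26+1) - 1 = 134217728*27 - 1 = 3623878655

3623878655


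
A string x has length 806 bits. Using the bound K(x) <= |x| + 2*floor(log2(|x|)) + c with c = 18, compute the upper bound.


floor(log2(806)) = 9
2 * 9 = 18
K(x) <= 806 + 18 + 18 = 842

842


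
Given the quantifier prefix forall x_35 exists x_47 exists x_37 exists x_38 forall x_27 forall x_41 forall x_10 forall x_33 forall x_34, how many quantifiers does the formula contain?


Quantifier prefix has 9 quantifier symbols.
Quantifier depth = 9

9


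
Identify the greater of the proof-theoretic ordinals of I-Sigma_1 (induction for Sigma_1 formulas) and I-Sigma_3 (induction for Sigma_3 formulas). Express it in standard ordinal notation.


Proof-theoretic ordinal of I-Sigma_1 (induction for Sigma_1 formulas): omega^omega
Proof-theoretic ordinal of I-Sigma_3 (induction for Sigma_3 formulas): omega^(omega^(omega^omega))
Comparing: omega^omega < omega^(omega^(omega^omega)).
The larger ordinal is omega^(omega^(omega^omega)) (from I-Sigma_3 (induction for Sigma_3 formulas)).

omega^(omega^(omega^omega))


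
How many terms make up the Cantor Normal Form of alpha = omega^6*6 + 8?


CNF: omega^6*6 + 8
Count the summands separated by '+':
  term 1: omega^6*6
  term 2: 8
Total terms = 2

2


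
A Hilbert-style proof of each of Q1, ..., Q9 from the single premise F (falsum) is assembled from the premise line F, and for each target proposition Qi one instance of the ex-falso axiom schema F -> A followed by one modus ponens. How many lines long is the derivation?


Ex falso, line by line:
- 1 premise line (F)
- 9 targets, each needing 1 axiom instance (F -> Qi) + 1 MP = 2 lines: 2 * 9 = 18
Total = 1 + 18 = 19 lines.

19


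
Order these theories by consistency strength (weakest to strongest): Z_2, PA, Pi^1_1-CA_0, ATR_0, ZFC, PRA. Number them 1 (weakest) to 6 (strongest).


Ordering by consistency strength:
1. PRA
2. PA
3. ATR_0
4. Pi^1_1-CA_0
5. Z_2
6. ZFC


Z_2=5, PA=2, Pi^1_1-CA_0=4, ATR_0=3, ZFC=6, PRA=1


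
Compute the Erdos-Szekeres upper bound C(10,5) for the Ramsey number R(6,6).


R(6,6) <= C(6+6-2, 6-1) = C(10, 5)
C(10, 5) = 10! / (5! * 5!)
= 252

252


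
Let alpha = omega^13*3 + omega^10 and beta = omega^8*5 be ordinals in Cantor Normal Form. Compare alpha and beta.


Compare term by term from highest exponent:
alpha = omega^13*3 + omega^10
beta = omega^8*5
Term 1: alpha has omega^13*3, beta has omega^8*5
Term 2: alpha has omega^10*1, beta has omega^0*0
Result: alpha > beta

alpha > beta


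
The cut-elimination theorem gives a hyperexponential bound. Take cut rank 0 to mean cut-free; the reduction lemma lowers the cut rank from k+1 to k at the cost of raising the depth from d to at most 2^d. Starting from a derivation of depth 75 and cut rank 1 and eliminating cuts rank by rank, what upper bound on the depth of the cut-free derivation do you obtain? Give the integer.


Each rank reduction sends depth d to at most 2^d; cut rank r needs r reductions.
2_0(75) = 75
2_1(75) = 2^75 = 37778931862957161709568
Cut-free depth bound = 37778931862957161709568

37778931862957161709568
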